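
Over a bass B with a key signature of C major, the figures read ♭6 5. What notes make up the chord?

The written figures ♭6 5 are shorthand for 6/5/3: the 3 is implied.
A third above B in this key is D.
A fifth above B in this key is F.
A sixth above B in this key is G, lowered to Gb by the flat.

B, D, F, Gb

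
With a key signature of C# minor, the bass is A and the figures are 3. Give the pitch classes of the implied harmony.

The written figures 3 are shorthand for 5/3: the 5 is implied.
A third above A in this key is C#.
A fifth above A in this key is E.
Together with the bass A, this spells A major in root position.

A, C#, E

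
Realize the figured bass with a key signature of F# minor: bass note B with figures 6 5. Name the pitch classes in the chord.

B, D, F#, G#

The written figures 6 5 are shorthand for 6/5/3: the 3 is implied.
A third above B in this key is D.
A fifth above B in this key is F#.
A sixth above B in this key is G#.
Together with the bass B, this spells G# half-diminished seventh in first inversion.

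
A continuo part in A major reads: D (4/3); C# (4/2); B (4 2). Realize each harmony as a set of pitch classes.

D, F#, G#, B | C#, D, F#, A | B, C#, E, G#

D (6/4/3): D, F#, G#, B.
C# (6/4/2): C#, D, F#, A.
B (6/4/2): B, C#, E, G#.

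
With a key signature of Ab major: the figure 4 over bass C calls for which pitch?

Counting 3 letter steps above C lands on F; in Ab major, that letter is F.

F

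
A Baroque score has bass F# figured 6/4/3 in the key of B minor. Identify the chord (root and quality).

The figures 6/4/3 indicate a seventh chord in second inversion.
In second inversion the root lies a fourth above the bass: a fourth above F# in B minor is B.
The chord tones are F#, A, B, D, giving B minor seventh.

B minor seventh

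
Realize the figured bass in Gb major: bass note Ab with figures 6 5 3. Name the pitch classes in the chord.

Ab, Cb, Eb, F

A third above Ab in this key is Cb.
A fifth above Ab in this key is Eb.
A sixth above Ab in this key is F.
Together with the bass Ab, this spells F half-diminished seventh in first inversion.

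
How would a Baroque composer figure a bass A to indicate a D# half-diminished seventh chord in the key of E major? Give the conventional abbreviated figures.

4/3

A is the fifth of D# half-diminished seventh, so the chord is in second inversion.
A seventh chord in second inversion is figured 6/4/3, conventionally abbreviated 4/3.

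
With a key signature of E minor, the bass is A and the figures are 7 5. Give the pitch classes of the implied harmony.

The written figures 7 5 are shorthand for 7/5/3: the 3 is implied.
A third above A in this key is C.
A fifth above A in this key is E.
A seventh above A in this key is G.
Together with the bass A, this spells A minor seventh in root position.

A, C, E, G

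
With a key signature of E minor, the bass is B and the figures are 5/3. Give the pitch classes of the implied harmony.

B, D, F#

A third above B in this key is D.
A fifth above B in this key is F#.
Together with the bass B, this spells B minor in root position.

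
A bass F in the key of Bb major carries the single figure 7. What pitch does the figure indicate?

Eb

Counting 6 letter steps above F lands on E; in Bb major, that letter is Eb.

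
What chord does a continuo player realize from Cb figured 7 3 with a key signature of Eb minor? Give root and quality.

Cb major seventh

The figures 7 3 indicate a seventh chord in root position.
In root position the bass is the root, so the root is Cb.
The chord tones are Cb, Eb, Gb, Bb, giving Cb major seventh.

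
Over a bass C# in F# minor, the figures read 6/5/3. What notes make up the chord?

A third above C# in this key is E.
A fifth above C# in this key is G#.
A sixth above C# in this key is A.
Together with the bass C#, this spells A major seventh in first inversion.

C#, E, G#, A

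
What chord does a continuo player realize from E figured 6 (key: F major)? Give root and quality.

The figures 6 indicate a triad in first inversion.
In first inversion the root lies a sixth above the bass: a sixth above E in F major is C.
The chord tones are E, G, C, giving C major.

C major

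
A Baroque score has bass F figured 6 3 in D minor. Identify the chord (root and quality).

D minor

The figures 6 3 indicate a triad in first inversion.
In first inversion the root lies a sixth above the bass: a sixth above F in D minor is D.
The chord tones are F, A, D, giving D minor.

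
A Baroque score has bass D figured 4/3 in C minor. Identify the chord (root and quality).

G minor seventh

The figures 4/3 indicate a seventh chord in second inversion.
In second inversion the root lies a fourth above the bass: a fourth above D in C minor is G.
The chord tones are D, F, G, Bb, giving G minor seventh.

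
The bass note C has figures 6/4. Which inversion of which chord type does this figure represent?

triad, second inversion

Intervals of 6/4 above the bass form a triad; the bass is the fifth, so this is second inversion.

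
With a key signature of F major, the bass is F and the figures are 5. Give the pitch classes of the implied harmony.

The written figures 5 are shorthand for 5/3: the 3 is implied.
A third above F in this key is A.
A fifth above F in this key is C.
Together with the bass F, this spells F major in root position.

F, A, C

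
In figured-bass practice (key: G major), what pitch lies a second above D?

Counting 1 letter step above D lands on E; in G major, that letter is E.

E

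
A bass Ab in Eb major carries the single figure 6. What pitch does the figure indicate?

Counting 5 letter steps above Ab lands on F; in Eb major, that letter is F.

F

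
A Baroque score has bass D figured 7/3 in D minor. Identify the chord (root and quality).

The figures 7/3 indicate a seventh chord in root position.
In root position the bass is the root, so the root is D.
The chord tones are D, F, A, C, giving D minor seventh.

D minor seventh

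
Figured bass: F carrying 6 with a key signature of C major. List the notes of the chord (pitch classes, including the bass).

F, A, D

The written figures 6 are shorthand for 6/3: the 3 is implied.
A third above F in this key is A.
A sixth above F in this key is D.
Together with the bass F, this spells D minor in first inversion.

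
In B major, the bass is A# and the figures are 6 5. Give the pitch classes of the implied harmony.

The written figures 6 5 are shorthand for 6/5/3: the 3 is implied.
A third above A# in this key is C#.
A fifth above A# in this key is E.
A sixth above A# in this key is F#.
Together with the bass A#, this spells F# dominant seventh in first inversion.

A#, C#, E, F#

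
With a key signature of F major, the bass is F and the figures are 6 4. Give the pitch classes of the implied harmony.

F, Bb, D

A fourth above F in this key is Bb.
A sixth above F in this key is D.
Together with the bass F, this spells Bb major in second inversion.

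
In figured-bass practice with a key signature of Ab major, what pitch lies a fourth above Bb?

Eb

Counting 3 letter steps above Bb lands on E; in Ab major, that letter is Eb.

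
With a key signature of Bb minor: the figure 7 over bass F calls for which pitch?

Eb

Counting 6 letter steps above F lands on E; in Bb minor, that letter is Eb.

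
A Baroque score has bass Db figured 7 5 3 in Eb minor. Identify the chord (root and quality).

The figures 7 5 3 indicate a seventh chord in root position.
In root position the bass is the root, so the root is Db.
The chord tones are Db, F, Ab, Cb, giving Db dominant seventh.

Db dominant seventh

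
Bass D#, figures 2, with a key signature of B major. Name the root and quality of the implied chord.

The figures 2 indicate a seventh chord in third inversion.
In third inversion the root lies a second above the bass: a second above D# in B major is E.
The chord tones are D#, E, G#, B, giving E major seventh.

E major seventh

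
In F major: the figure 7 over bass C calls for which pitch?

Counting 6 letter steps above C lands on B; in F major, that letter is Bb.

Bb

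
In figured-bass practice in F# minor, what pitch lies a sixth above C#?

Counting 5 letter steps above C# lands on A; in F# minor, that letter is A.

A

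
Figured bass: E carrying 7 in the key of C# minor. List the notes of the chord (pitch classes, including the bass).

The written figures 7 are shorthand for 7/5/3: the 5/3 are implied.
A third above E in this key is G#.
A fifth above E in this key is B.
A seventh above E in this key is D#.
Together with the bass E, this spells E major seventh in root position.

E, G#, B, D#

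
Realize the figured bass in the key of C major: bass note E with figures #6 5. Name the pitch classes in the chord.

The written figures #6 5 are shorthand for 6/5/3: the 3 is implied.
A third above E in this key is G.
A fifth above E in this key is B.
A sixth above E in this key is C, raised to C# by the sharp.
Together with the bass E, this spells C# half-diminished seventh in first inversion.

E, G, B, C#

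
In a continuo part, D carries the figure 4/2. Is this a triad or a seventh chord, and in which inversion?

seventh chord, third inversion

4/2 is shorthand for 6/4/2.
Intervals of 6/4/2 above the bass form a seventh chord; the bass is the seventh, so this is third inversion.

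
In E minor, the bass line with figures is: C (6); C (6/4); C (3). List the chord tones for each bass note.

C, E, A | C, F#, A | C, E, G

C (6/3): C, E, A.
C (6/4): C, F#, A.
C (5/3): C, E, G.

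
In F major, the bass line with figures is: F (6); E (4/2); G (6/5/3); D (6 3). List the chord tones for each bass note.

F (6/3): F, A, D.
E (6/4/2): E, F, A, C.
G (6/5/3): G, Bb, D, E.
D (6/3): D, F, Bb.

F, A, D | E, F, A, C | G, Bb, D, E | D, F, Bb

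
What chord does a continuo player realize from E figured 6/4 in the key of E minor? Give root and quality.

The figures 6/4 indicate a triad in second inversion.
In second inversion the root lies a fourth above the bass: a fourth above E in E minor is A.
The chord tones are E, A, C, giving A minor.

A minor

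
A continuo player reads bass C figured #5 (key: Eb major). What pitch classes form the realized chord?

C, Eb, G#

The written figures #5 are shorthand for 5/3: the 3 is implied.
A third above C in this key is Eb.
A fifth above C in this key is G, raised to G# by the sharp.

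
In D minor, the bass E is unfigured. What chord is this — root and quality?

An unfigured bass indicates a triad in root position.
In root position the bass is the root, so the root is E.
The chord tones are E, G, Bb, giving E diminished.

E diminished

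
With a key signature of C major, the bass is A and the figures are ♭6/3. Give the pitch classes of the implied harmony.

A third above A in this key is C.
A sixth above A in this key is F, lowered to Fb by the flat.

A, C, Fb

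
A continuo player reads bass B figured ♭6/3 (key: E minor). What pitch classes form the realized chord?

A third above B in this key is D.
A sixth above B in this key is G, lowered to Gb by the flat.

B, D, Gb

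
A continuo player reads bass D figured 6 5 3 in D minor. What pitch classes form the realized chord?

D, F, A, Bb

A third above D in this key is F.
A fifth above D in this key is A.
A sixth above D in this key is Bb.
Together with the bass D, this spells Bb major seventh in first inversion.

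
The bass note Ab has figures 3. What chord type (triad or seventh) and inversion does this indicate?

triad, root position

3 is shorthand for 5/3.
Intervals of 5/3 above the bass form a triad; the bass is the root, so this is root position.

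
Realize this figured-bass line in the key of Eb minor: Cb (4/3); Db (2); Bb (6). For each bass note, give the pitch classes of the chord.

Cb, Eb, F, Ab | Db, Eb, Gb, Bb | Bb, Db, Gb

Cb (6/4/3): Cb, Eb, F, Ab.
Db (6/4/2): Db, Eb, Gb, Bb.
Bb (6/3): Bb, Db, Gb.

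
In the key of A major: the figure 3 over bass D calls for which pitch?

Counting 2 letter steps above D lands on F; in A major, that letter is F#.

F#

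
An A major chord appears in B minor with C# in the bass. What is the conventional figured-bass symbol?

C# is the third of A major, so the chord is in first inversion.
A triad in first inversion is figured 6/3, conventionally abbreviated 6.

6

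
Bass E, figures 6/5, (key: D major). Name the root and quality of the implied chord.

C# half-diminished seventh

The figures 6/5 indicate a seventh chord in first inversion.
In first inversion the root lies a sixth above the bass: a sixth above E in D major is C#.
The chord tones are E, G, B, C#, giving C# half-diminished seventh.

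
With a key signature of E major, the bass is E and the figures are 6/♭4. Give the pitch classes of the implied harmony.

E, Ab, C#

A fourth above E in this key is A, lowered to Ab by the flat.
A sixth above E in this key is C#.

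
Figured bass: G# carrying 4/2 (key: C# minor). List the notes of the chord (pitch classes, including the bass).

The written figures 4/2 are shorthand for 6/4/2: the 6 is implied.
A second above G# in this key is A.
A fourth above G# in this key is C#.
A sixth above G# in this key is E.
Together with the bass G#, this spells A major seventh in third inversion.

G#, A, C#, E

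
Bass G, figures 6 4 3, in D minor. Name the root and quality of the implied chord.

C dominant seventh

The figures 6 4 3 indicate a seventh chord in second inversion.
In second inversion the root lies a fourth above the bass: a fourth above G in D minor is C.
The chord tones are G, Bb, C, E, giving C dominant seventh.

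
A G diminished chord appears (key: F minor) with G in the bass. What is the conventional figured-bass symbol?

no figures

G is the root of G diminished, so the chord is in root position.
A triad in root position is figured 5/3, conventionally abbreviated (no figures — root-position triad).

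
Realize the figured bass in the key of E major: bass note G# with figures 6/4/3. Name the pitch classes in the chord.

G#, B, C#, E

A third above G# in this key is B.
A fourth above G# in this key is C#.
A sixth above G# in this key is E.
Together with the bass G#, this spells C# minor seventh in second inversion.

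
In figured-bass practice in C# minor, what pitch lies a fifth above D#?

Counting 4 letter steps above D# lands on A; in C# minor, that letter is A.

A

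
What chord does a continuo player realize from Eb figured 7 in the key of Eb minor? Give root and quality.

The figures 7 indicate a seventh chord in root position.
In root position the bass is the root, so the root is Eb.
The chord tones are Eb, Gb, Bb, Db, giving Eb minor seventh.

Eb minor seventh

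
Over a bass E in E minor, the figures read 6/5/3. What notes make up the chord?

A third above E in this key is G.
A fifth above E in this key is B.
A sixth above E in this key is C.
Together with the bass E, this spells C major seventh in first inversion.

E, G, B, C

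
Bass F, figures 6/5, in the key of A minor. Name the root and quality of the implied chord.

The figures 6/5 indicate a seventh chord in first inversion.
In first inversion the root lies a sixth above the bass: a sixth above F in A minor is D.
The chord tones are F, A, C, D, giving D minor seventh.

D minor seventh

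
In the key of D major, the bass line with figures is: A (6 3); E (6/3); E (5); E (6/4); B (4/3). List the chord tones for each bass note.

A (6/3): A, C#, F#.
E (6/3): E, G, C#.
E (5/3): E, G, B.
E (6/4): E, A, C#.
B (6/4/3): B, D, E, G.

A, C#, F# | E, G, C# | E, G, B | E, A, C# | B, D, E, G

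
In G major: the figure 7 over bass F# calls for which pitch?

Counting 6 letter steps above F# lands on E; in G major, that letter is E.

E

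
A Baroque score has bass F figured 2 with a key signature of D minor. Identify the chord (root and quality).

The figures 2 indicate a seventh chord in third inversion.
In third inversion the root lies a second above the bass: a second above F in D minor is G.
The chord tones are F, G, Bb, D, giving G minor seventh.

G minor seventh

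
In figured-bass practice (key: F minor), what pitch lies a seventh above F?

Eb

Counting 6 letter steps above F lands on E; in F minor, that letter is Eb.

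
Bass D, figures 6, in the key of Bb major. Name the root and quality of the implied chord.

The figures 6 indicate a triad in first inversion.
In first inversion the root lies a sixth above the bass: a sixth above D in Bb major is Bb.
The chord tones are D, F, Bb, giving Bb major.

Bb major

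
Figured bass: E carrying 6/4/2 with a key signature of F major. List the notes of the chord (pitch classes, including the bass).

A second above E in this key is F.
A fourth above E in this key is A.
A sixth above E in this key is C.
Together with the bass E, this spells F major seventh in third inversion.

E, F, A, C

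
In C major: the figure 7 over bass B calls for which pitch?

Counting 6 letter steps above B lands on A; in C major, that letter is A.

A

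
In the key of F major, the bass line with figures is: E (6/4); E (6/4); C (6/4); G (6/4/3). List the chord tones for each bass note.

E (6/4): E, A, C.
E (6/4): E, A, C.
C (6/4): C, F, A.
G (6/4/3): G, Bb, C, E.

E, A, C | E, A, C | C, F, A | G, Bb, C, E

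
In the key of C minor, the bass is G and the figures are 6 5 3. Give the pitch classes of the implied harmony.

G, Bb, D, Eb

A third above G in this key is Bb.
A fifth above G in this key is D.
A sixth above G in this key is Eb.
Together with the bass G, this spells Eb major seventh in first inversion.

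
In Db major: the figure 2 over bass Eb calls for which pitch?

Counting 1 letter step above Eb lands on F; in Db major, that letter is F.

F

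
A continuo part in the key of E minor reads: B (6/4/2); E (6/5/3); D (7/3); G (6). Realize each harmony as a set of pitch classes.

B, C, E, G | E, G, B, C | D, F#, A, C | G, B, E

B (6/4/2): B, C, E, G.
E (6/5/3): E, G, B, C.
D (7/5/3): D, F#, A, C.
G (6/3): G, B, E.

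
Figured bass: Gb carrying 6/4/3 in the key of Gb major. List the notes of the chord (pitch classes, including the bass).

A third above Gb in this key is Bb.
A fourth above Gb in this key is Cb.
A sixth above Gb in this key is Eb.
Together with the bass Gb, this spells Cb major seventh in second inversion.

Gb, Bb, Cb, Eb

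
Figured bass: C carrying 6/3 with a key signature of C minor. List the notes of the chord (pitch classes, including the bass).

A third above C in this key is Eb.
A sixth above C in this key is Ab.
Together with the bass C, this spells Ab major in first inversion.

C, Eb, Ab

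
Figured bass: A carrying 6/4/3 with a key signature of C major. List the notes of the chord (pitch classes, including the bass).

A third above A in this key is C.
A fourth above A in this key is D.
A sixth above A in this key is F.
Together with the bass A, this spells D minor seventh in second inversion.

A, C, D, F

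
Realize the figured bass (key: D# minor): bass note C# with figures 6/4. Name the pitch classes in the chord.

C#, F#, A#

A fourth above C# in this key is F#.
A sixth above C# in this key is A#.
Together with the bass C#, this spells F# major in second inversion.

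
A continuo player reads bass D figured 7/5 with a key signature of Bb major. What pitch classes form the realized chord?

D, F, A, C

The written figures 7/5 are shorthand for 7/5/3: the 3 is implied.
A third above D in this key is F.
A fifth above D in this key is A.
A seventh above D in this key is C.
Together with the bass D, this spells D minor seventh in root position.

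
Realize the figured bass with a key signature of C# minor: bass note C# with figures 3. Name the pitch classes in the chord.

C#, E, G#

The written figures 3 are shorthand for 5/3: the 5 is implied.
A third above C# in this key is E.
A fifth above C# in this key is G#.
Together with the bass C#, this spells C# minor in root position.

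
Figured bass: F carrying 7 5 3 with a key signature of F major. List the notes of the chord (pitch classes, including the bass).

F, A, C, E

A third above F in this key is A.
A fifth above F in this key is C.
A seventh above F in this key is E.
Together with the bass F, this spells F major seventh in root position.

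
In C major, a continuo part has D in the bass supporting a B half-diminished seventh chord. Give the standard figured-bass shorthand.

6/5

D is the third of B half-diminished seventh, so the chord is in first inversion.
A seventh chord in first inversion is figured 6/5/3, conventionally abbreviated 6/5.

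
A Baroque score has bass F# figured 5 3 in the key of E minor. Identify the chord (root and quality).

F# diminished

The figures 5 3 indicate a triad in root position.
In root position the bass is the root, so the root is F#.
The chord tones are F#, A, C, giving F# diminished.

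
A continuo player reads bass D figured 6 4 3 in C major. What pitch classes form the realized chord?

D, F, G, B

A third above D in this key is F.
A fourth above D in this key is G.
A sixth above D in this key is B.
Together with the bass D, this spells G dominant seventh in second inversion.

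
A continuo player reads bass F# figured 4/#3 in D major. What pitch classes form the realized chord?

The written figures 4/#3 are shorthand for 6/4/3: the 6 is implied.
A third above F# in this key is A, raised to A# by the sharp.
A fourth above F# in this key is B.
A sixth above F# in this key is D.
Together with the bass F#, this spells B minor-major seventh in second inversion.

F#, A#, B, D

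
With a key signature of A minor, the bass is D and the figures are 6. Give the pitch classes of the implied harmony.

D, F, B

The written figures 6 are shorthand for 6/3: the 3 is implied.
A third above D in this key is F.
A sixth above D in this key is B.
Together with the bass D, this spells B diminished in first inversion.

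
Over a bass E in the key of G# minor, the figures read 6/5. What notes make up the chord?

The written figures 6/5 are shorthand for 6/5/3: the 3 is implied.
A third above E in this key is G#.
A fifth above E in this key is B.
A sixth above E in this key is C#.
Together with the bass E, this spells C# minor seventh in first inversion.

E, G#, B, C#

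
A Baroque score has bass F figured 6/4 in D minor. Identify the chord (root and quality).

The figures 6/4 indicate a triad in second inversion.
In second inversion the root lies a fourth above the bass: a fourth above F in D minor is Bb.
The chord tones are F, Bb, D, giving Bb major.

Bb major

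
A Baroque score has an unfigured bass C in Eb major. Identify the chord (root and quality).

An unfigured bass indicates a triad in root position.
In root position the bass is the root, so the root is C.
The chord tones are C, Eb, G, giving C minor.

C minor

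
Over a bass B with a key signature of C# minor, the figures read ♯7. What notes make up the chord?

The written figures ♯7 are shorthand for 7/5/3: the 5/3 are implied.
A third above B in this key is D#.
A fifth above B in this key is F#.
A seventh above B in this key is A, raised to A# by the sharp.
Together with the bass B, this spells B major seventh in root position.

B, D#, F#, A#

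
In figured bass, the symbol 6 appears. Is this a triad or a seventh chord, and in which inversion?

triad, first inversion

6 is shorthand for 6/3.
Intervals of 6/3 above the bass form a triad; the bass is the third, so this is first inversion.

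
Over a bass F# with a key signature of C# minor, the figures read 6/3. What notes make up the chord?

A third above F# in this key is A.
A sixth above F# in this key is D#.
Together with the bass F#, this spells D# diminished in first inversion.

F#, A, D#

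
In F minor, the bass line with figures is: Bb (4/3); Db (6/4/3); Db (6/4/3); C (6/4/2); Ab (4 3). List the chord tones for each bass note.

Bb (6/4/3): Bb, Db, Eb, G.
Db (6/4/3): Db, F, G, Bb.
Db (6/4/3): Db, F, G, Bb.
C (6/4/2): C, Db, F, Ab.
Ab (6/4/3): Ab, C, Db, F.

Bb, Db, Eb, G | Db, F, G, Bb | Db, F, G, Bb | C, Db, F, Ab | Ab, C, Db, F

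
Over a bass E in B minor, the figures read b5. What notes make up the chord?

E, G, Bb

The written figures b5 are shorthand for 5/3: the 3 is implied.
A third above E in this key is G.
A fifth above E in this key is B, lowered to Bb by the flat.
Together with the bass E, this spells E diminished in root position.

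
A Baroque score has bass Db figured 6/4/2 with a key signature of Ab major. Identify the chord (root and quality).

The figures 6/4/2 indicate a seventh chord in third inversion.
In third inversion the root lies a second above the bass: a second above Db in Ab major is Eb.
The chord tones are Db, Eb, G, Bb, giving Eb dominant seventh.

Eb dominant seventh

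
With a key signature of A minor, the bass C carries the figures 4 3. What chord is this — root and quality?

The figures 4 3 indicate a seventh chord in second inversion.
In second inversion the root lies a fourth above the bass: a fourth above C in A minor is F.
The chord tones are C, E, F, A, giving F major seventh.

F major seventh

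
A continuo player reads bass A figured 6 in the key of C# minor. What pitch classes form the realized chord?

The written figures 6 are shorthand for 6/3: the 3 is implied.
A third above A in this key is C#.
A sixth above A in this key is F#.
Together with the bass A, this spells F# minor in first inversion.

A, C#, F#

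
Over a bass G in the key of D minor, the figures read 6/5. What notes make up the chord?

The written figures 6/5 are shorthand for 6/5/3: the 3 is implied.
A third above G in this key is Bb.
A fifth above G in this key is D.
A sixth above G in this key is E.
Together with the bass G, this spells E half-diminished seventh in first inversion.

G, Bb, D, E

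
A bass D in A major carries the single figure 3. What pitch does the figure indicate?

F#

Counting 2 letter steps above D lands on F; in A major, that letter is F#.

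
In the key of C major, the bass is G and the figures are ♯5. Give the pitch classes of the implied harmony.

The written figures ♯5 are shorthand for 5/3: the 3 is implied.
A third above G in this key is B.
A fifth above G in this key is D, raised to D# by the sharp.
Together with the bass G, this spells G augmented in root position.

G, B, D#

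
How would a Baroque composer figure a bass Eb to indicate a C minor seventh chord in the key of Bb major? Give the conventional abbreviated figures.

6/5

Eb is the third of C minor seventh, so the chord is in first inversion.
A seventh chord in first inversion is figured 6/5/3, conventionally abbreviated 6/5.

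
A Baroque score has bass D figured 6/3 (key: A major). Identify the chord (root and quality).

The figures 6/3 indicate a triad in first inversion.
In first inversion the root lies a sixth above the bass: a sixth above D in A major is B.
The chord tones are D, F#, B, giving B minor.

B minor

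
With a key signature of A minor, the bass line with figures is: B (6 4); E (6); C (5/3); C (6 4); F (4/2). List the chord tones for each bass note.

B (6/4): B, E, G.
E (6/3): E, G, C.
C (5/3): C, E, G.
C (6/4): C, F, A.
F (6/4/2): F, G, B, D.

B, E, G | E, G, C | C, E, G | C, F, A | F, G, B, D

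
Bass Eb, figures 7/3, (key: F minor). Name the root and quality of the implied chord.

Eb dominant seventh

The figures 7/3 indicate a seventh chord in root position.
In root position the bass is the root, so the root is Eb.
The chord tones are Eb, G, Bb, Db, giving Eb dominant seventh.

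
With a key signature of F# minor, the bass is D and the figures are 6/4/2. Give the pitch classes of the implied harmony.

D, E, G#, B

A second above D in this key is E.
A fourth above D in this key is G#.
A sixth above D in this key is B.
Together with the bass D, this spells E dominant seventh in third inversion.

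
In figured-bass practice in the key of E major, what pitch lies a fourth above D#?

G#

Counting 3 letter steps above D# lands on G; in E major, that letter is G#.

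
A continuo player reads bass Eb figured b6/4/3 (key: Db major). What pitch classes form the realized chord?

Eb, Gb, Ab, Cb

A third above Eb in this key is Gb.
A fourth above Eb in this key is Ab.
A sixth above Eb in this key is C, lowered to Cb by the flat.
Together with the bass Eb, this spells Ab minor seventh in second inversion.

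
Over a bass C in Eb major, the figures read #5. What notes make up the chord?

C, Eb, G#

The written figures #5 are shorthand for 5/3: the 3 is implied.
A third above C in this key is Eb.
A fifth above C in this key is G, raised to G# by the sharp.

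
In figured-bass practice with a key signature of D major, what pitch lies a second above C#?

D

Counting 1 letter step above C# lands on D; in D major, that letter is D.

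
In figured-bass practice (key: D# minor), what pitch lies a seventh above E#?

D#

Counting 6 letter steps above E# lands on D; in D# minor, that letter is D#.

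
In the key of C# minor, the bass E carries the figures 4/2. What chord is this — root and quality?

The figures 4/2 indicate a seventh chord in third inversion.
In third inversion the root lies a second above the bass: a second above E in C# minor is F#.
The chord tones are E, F#, A, C#, giving F# minor seventh.

F# minor seventh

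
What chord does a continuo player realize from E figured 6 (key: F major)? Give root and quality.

C major

The figures 6 indicate a triad in first inversion.
In first inversion the root lies a sixth above the bass: a sixth above E in F major is C.
The chord tones are E, G, C, giving C major.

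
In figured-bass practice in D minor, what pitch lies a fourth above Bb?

E

Counting 3 letter steps above Bb lands on E; in D minor, that letter is E.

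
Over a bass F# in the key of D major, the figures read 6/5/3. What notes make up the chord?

A third above F# in this key is A.
A fifth above F# in this key is C#.
A sixth above F# in this key is D.
Together with the bass F#, this spells D major seventh in first inversion.

F#, A, C#, D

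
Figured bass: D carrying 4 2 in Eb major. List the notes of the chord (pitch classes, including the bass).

The written figures 4 2 are shorthand for 6/4/2: the 6 is implied.
A second above D in this key is Eb.
A fourth above D in this key is G.
A sixth above D in this key is Bb.
Together with the bass D, this spells Eb major seventh in third inversion.

D, Eb, G, Bb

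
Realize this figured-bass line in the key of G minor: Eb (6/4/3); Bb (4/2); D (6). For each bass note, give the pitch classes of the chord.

Eb (6/4/3): Eb, G, A, C.
Bb (6/4/2): Bb, C, Eb, G.
D (6/3): D, F, Bb.

Eb, G, A, C | Bb, C, Eb, G | D, F, Bb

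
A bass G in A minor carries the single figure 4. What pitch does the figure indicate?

Counting 3 letter steps above G lands on C; in A minor, that letter is C.

C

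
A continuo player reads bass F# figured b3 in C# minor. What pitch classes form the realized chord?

F#, Ab, C#

The written figures b3 are shorthand for 5/3: the 5 is implied.
A third above F# in this key is A, lowered to Ab by the flat.
A fifth above F# in this key is C#.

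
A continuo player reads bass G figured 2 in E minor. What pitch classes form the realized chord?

G, A, C, E

The written figures 2 are shorthand for 6/4/2: the 6/4 are implied.
A second above G in this key is A.
A fourth above G in this key is C.
A sixth above G in this key is E.
Together with the bass G, this spells A minor seventh in third inversion.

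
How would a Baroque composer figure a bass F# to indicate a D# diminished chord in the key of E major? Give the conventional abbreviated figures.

F# is the third of D# diminished, so the chord is in first inversion.
A triad in first inversion is figured 6/3, conventionally abbreviated 6.

6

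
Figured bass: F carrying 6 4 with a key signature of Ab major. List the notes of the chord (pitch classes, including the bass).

F, Bb, Db

A fourth above F in this key is Bb.
A sixth above F in this key is Db.
Together with the bass F, this spells Bb minor in second inversion.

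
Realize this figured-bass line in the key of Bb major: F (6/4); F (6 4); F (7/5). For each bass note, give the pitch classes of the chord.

F (6/4): F, Bb, D.
F (6/4): F, Bb, D.
F (7/5/3): F, A, C, Eb.

F, Bb, D | F, Bb, D | F, A, C, Eb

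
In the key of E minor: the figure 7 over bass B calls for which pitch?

A

Counting 6 letter steps above B lands on A; in E minor, that letter is A.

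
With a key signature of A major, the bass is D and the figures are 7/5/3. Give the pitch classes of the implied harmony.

A third above D in this key is F#.
A fifth above D in this key is A.
A seventh above D in this key is C#.
Together with the bass D, this spells D major seventh in root position.

D, F#, A, C#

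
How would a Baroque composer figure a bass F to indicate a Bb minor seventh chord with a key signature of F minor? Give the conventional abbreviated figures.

F is the fifth of Bb minor seventh, so the chord is in second inversion.
A seventh chord in second inversion is figured 6/4/3, conventionally abbreviated 4/3.

4/3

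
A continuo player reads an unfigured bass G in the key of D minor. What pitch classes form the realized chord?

An unfigured bass implies 5/3.
A third above G in this key is Bb.
A fifth above G in this key is D.
Together with the bass G, this spells G minor in root position.

G, Bb, D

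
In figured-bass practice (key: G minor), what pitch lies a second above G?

Counting 1 letter step above G lands on A; in G minor, that letter is A.

A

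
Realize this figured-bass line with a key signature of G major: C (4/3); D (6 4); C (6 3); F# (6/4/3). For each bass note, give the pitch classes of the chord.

C (6/4/3): C, E, F#, A.
D (6/4): D, G, B.
C (6/3): C, E, A.
F# (6/4/3): F#, A, B, D.

C, E, F#, A | D, G, B | C, E, A | F#, A, B, D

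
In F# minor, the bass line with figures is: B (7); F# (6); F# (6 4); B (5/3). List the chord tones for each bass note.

B (7/5/3): B, D, F#, A.
F# (6/3): F#, A, D.
F# (6/4): F#, B, D.
B (5/3): B, D, F#.

B, D, F#, A | F#, A, D | F#, B, D | B, D, F#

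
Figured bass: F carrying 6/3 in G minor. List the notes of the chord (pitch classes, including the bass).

A third above F in this key is A.
A sixth above F in this key is D.
Together with the bass F, this spells D minor in first inversion.

F, A, D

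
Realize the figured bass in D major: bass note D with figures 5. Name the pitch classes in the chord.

The written figures 5 are shorthand for 5/3: the 3 is implied.
A third above D in this key is F#.
A fifth above D in this key is A.
Together with the bass D, this spells D major in root position.

D, F#, A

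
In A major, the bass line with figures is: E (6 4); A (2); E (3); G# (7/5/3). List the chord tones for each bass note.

E (6/4): E, A, C#.
A (6/4/2): A, B, D, F#.
E (5/3): E, G#, B.
G# (7/5/3): G#, B, D, F#.

E, A, C# | A, B, D, F# | E, G#, B | G#, B, D, F#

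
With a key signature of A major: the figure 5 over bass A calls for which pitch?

E

Counting 4 letter steps above A lands on E; in A major, that letter is E.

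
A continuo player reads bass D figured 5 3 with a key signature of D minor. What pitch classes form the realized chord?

D, F, A

A third above D in this key is F.
A fifth above D in this key is A.
Together with the bass D, this spells D minor in root position.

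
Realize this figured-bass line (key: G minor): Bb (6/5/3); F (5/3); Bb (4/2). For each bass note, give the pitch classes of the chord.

Bb (6/5/3): Bb, D, F, G.
F (5/3): F, A, C.
Bb (6/4/2): Bb, C, Eb, G.

Bb, D, F, G | F, A, C | Bb, C, Eb, G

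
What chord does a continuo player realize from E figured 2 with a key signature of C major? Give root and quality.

F major seventh

The figures 2 indicate a seventh chord in third inversion.
In third inversion the root lies a second above the bass: a second above E in C major is F.
The chord tones are E, F, A, C, giving F major seventh.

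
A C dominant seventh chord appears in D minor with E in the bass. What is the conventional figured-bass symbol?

E is the third of C dominant seventh, so the chord is in first inversion.
A seventh chord in first inversion is figured 6/5/3, conventionally abbreviated 6/5.

6/5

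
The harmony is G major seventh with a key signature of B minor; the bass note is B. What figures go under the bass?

6/5

B is the third of G major seventh, so the chord is in first inversion.
A seventh chord in first inversion is figured 6/5/3, conventionally abbreviated 6/5.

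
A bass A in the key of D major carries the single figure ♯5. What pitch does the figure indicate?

Counting 4 letter steps above A lands on E; in D major, that letter is E.
The #5 figure raises it a semitone, giving E#.

E#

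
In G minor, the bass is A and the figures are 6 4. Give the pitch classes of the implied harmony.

A fourth above A in this key is D.
A sixth above A in this key is F.
Together with the bass A, this spells D minor in second inversion.

A, D, F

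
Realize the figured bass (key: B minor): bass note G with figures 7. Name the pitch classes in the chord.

G, B, D, F#

The written figures 7 are shorthand for 7/5/3: the 5/3 are implied.
A third above G in this key is B.
A fifth above G in this key is D.
A seventh above G in this key is F#.
Together with the bass G, this spells G major seventh in root position.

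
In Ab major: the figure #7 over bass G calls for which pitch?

Counting 6 letter steps above G lands on F; in Ab major, that letter is F.
The #7 figure raises it a semitone, giving F#.

F#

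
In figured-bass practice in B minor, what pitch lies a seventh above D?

Counting 6 letter steps above D lands on C; in B minor, that letter is C#.

C#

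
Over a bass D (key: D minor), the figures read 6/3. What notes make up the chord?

A third above D in this key is F.
A sixth above D in this key is Bb.
Together with the bass D, this spells Bb major in first inversion.

D, F, Bb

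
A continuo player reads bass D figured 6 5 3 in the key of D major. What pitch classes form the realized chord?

A third above D in this key is F#.
A fifth above D in this key is A.
A sixth above D in this key is B.
Together with the bass D, this spells B minor seventh in first inversion.

D, F#, A, B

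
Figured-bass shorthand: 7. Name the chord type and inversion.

seventh chord, root position

7 is shorthand for 7/5/3.
Intervals of 7/5/3 above the bass form a seventh chord; the bass is the root, so this is root position.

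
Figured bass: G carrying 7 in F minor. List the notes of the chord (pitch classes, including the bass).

G, Bb, Db, F

The written figures 7 are shorthand for 7/5/3: the 5/3 are implied.
A third above G in this key is Bb.
A fifth above G in this key is Db.
A seventh above G in this key is F.
Together with the bass G, this spells G half-diminished seventh in root position.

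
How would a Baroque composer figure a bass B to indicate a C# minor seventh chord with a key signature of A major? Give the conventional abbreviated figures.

4/2

B is the seventh of C# minor seventh, so the chord is in third inversion.
A seventh chord in third inversion is figured 6/4/2, conventionally abbreviated 4/2.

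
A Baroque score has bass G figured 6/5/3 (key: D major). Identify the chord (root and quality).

E minor seventh

The figures 6/5/3 indicate a seventh chord in first inversion.
In first inversion the root lies a sixth above the bass: a sixth above G in D major is E.
The chord tones are G, B, D, E, giving E minor seventh.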